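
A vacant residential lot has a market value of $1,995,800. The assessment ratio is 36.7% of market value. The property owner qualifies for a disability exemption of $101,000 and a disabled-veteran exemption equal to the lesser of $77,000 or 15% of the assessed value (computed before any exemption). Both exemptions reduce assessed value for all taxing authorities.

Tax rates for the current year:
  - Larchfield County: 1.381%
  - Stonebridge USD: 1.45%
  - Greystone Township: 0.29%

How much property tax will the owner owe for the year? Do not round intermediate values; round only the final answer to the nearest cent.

Assessed value = $1,995,800 × 0.367 = $732,458.6
Disabled-veteran exemption = min($77,000, 15% × $732,458.6) = min($77,000, $109,868.79) = $77,000 (dollar cap binds)
Taxable value = $732,458.6 − $101,000 − $77,000 = $554,458.6
Larchfield County: $554,458.6 × 0.01381 = $7,657.073266
Stonebridge USD: $554,458.6 × 0.0145 = $8,039.6497
Greystone Township: $554,458.6 × 0.0029 = $1,607.92994
Total = $17,304.652906

$17,304.65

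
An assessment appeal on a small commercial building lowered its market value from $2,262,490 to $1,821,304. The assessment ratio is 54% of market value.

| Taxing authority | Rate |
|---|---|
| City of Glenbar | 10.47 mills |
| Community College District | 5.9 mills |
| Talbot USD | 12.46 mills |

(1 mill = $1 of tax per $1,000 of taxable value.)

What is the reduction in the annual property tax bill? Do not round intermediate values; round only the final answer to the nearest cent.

$6,868.47

Old assessed value = $2,262,490 × 0.54 = $1,221,744.6
New assessed value = $1,821,304 × 0.54 = $983,504.16
Combined rate = 0.01047 + 0.0059 + 0.01246 = 0.02883
Old tax = $1,221,744.6 × 0.02883 = $35,222.896818
New tax = $983,504.16 × 0.02883 = $28,354.4249328
Reduction = $35,222.896818 − $28,354.4249328 = $6,868.4718852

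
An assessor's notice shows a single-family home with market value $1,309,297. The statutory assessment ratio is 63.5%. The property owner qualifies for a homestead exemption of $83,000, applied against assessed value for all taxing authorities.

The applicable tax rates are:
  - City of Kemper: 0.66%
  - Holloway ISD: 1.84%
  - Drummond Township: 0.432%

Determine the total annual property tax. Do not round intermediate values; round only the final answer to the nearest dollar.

Assessed value = $1,309,297 × 0.635 = $831,403.595
Taxable value = $831,403.595 − $83,000 = $748,403.595
City of Kemper: $748,403.595 × 0.0066 = $4,939.463727
Holloway ISD: $748,403.595 × 0.0184 = $13,770.626148
Drummond Township: $748,403.595 × 0.00432 = $3,233.1035304
Total = $4,939.463727 + $13,770.626148 + $3,233.1035304 = $21,943.1934054

$21,943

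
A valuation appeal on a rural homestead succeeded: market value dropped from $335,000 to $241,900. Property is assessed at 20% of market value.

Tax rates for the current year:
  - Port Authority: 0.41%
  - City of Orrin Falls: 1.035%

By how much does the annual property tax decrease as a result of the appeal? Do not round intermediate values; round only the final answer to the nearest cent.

Old assessed value = $335,000 × 0.2 = $67,000
New assessed value = $241,900 × 0.2 = $48,380
Combined rate = 0.0041 + 0.01035 = 0.01445
Old tax = $67,000 × 0.01445 = $968.15
New tax = $48,380 × 0.01445 = $699.091
Reduction = $968.15 − $699.091 = $269.059

$269.06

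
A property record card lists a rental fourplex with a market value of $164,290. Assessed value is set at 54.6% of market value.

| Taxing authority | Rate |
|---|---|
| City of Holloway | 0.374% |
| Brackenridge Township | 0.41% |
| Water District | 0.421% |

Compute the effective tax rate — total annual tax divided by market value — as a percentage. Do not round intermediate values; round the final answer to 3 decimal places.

0.658%

Assessed value = $164,290 × 0.546 = $89,702.34
City of Holloway: $89,702.34 × 0.00374 = $335.4867516
Brackenridge Township: $89,702.34 × 0.0041 = $367.779594
Water District: $89,702.34 × 0.00421 = $377.6468514
Total tax = $1,080.913197
Effective rate = $1,080.913197 ÷ $164,290 = 0.658% of market value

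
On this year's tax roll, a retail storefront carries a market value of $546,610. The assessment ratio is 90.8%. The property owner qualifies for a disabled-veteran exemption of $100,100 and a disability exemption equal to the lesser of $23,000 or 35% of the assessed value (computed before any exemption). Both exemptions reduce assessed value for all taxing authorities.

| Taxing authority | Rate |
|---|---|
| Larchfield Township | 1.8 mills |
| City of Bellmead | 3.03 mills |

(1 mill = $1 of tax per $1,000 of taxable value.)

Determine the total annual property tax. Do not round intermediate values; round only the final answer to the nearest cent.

Assessed value = $546,610 × 0.908 = $496,321.88
Disability exemption = min($23,000, 35% × $496,321.88) = min($23,000, $173,712.658) = $23,000 (dollar cap binds)
Taxable value = $496,321.88 − $100,100 − $23,000 = $373,221.88
Larchfield Township: $373,221.88 × 0.0018 = $671.799384
City of Bellmead: $373,221.88 × 0.00303 = $1,130.8622964
Total = $1,802.6616804

$1,802.66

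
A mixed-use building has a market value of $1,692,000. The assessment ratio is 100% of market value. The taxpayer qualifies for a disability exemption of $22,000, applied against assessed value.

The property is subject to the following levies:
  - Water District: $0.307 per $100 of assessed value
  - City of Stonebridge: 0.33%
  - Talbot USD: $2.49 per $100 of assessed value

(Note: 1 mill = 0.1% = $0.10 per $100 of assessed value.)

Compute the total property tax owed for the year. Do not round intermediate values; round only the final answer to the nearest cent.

Assessed value = $1,692,000 × 1 = $1,692,000
Taxable value = $1,692,000 − $22,000 = $1,670,000
Water District: $1,670,000 × 0.00307 = $5,126.9
City of Stonebridge: $1,670,000 × 0.0033 = $5,511
Talbot USD: $1,670,000 × 0.0249 = $41,583
Total = $52,220.9

$52,220.90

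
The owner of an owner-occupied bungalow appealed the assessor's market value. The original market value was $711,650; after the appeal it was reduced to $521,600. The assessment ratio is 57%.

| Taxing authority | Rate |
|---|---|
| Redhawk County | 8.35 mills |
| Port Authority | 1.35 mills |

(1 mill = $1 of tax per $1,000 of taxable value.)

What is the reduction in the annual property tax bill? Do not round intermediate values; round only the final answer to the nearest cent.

Old assessed value = $711,650 × 0.57 = $405,640.5
New assessed value = $521,600 × 0.57 = $297,312
Combined rate = 0.00835 + 0.00135 = 0.0097
Old tax = $405,640.5 × 0.0097 = $3,934.71285
New tax = $297,312 × 0.0097 = $2,883.9264
Reduction = $3,934.71285 − $2,883.9264 = $1,050.78645

$1,050.79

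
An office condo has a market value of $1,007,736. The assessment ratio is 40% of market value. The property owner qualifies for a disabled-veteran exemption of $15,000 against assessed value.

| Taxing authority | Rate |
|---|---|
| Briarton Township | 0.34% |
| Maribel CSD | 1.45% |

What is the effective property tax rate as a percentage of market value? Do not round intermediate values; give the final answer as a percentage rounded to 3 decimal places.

0.689%

Assessed value = $1,007,736 × 0.4 = $403,094.4
Taxable value = $403,094.4 − $15,000 = $388,094.4
Briarton Township: $388,094.4 × 0.0034 = $1,319.52096
Maribel CSD: $388,094.4 × 0.0145 = $5,627.3688
Total tax = $6,946.88976
Effective rate = $6,946.88976 ÷ $1,007,736 = 0.689% of market value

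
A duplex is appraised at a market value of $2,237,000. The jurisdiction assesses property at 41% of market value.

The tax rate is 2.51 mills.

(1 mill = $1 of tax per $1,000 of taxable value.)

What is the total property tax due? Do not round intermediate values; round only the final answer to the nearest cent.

Assessed value = $2,237,000 × 0.41 = $917,170
Tax = $917,170 × 0.00251 = $2,302.0967

$2,302.10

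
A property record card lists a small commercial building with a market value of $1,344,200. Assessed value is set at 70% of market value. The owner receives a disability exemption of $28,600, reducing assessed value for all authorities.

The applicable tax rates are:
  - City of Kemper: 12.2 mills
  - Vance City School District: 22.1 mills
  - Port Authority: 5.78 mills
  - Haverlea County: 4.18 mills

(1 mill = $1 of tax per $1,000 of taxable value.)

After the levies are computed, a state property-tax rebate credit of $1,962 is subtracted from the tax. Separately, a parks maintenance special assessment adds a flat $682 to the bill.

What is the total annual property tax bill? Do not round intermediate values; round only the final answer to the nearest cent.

$39,100.17

Assessed value = $1,344,200 × 0.7 = $940,940
Taxable value = $940,940 − $28,600 = $912,340
City of Kemper: $912,340 × 0.0122 = $11,130.548
Vance City School District: $912,340 × 0.0221 = $20,162.714
Port Authority: $912,340 × 0.00578 = $5,273.3252
Haverlea County: $912,340 × 0.00418 = $3,813.5812
Levies subtotal = $40,380.1684
After credit = $40,380.1684 − $1,962 = $38,418.1684
Total = $38,418.1684 + $682 = $39,100.1684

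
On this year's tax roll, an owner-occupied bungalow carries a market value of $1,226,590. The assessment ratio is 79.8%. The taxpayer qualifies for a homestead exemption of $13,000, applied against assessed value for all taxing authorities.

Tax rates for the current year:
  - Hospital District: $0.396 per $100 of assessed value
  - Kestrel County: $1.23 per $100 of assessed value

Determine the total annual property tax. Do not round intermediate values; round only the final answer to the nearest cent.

$15,704.21

Assessed value = $1,226,590 × 0.798 = $978,818.82
Taxable value = $978,818.82 − $13,000 = $965,818.82
Hospital District: $965,818.82 × 0.00396 = $3,824.6425272
Kestrel County: $965,818.82 × 0.0123 = $11,879.571486
Total = $3,824.6425272 + $11,879.571486 = $15,704.2140132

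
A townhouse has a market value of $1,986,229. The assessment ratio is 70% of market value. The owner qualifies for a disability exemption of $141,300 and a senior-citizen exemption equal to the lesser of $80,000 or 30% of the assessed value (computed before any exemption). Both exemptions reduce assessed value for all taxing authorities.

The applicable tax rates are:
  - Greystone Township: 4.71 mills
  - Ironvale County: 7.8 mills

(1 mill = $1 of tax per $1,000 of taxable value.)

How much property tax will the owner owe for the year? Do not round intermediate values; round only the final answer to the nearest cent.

$14,624.94

Assessed value = $1,986,229 × 0.7 = $1,390,360.3
Senior-citizen exemption = min($80,000, 30% × $1,390,360.3) = min($80,000, $417,108.09) = $80,000 (dollar cap binds)
Taxable value = $1,390,360.3 − $141,300 − $80,000 = $1,169,060.3
Greystone Township: $1,169,060.3 × 0.00471 = $5,506.274013
Ironvale County: $1,169,060.3 × 0.0078 = $9,118.67034
Total = $14,624.944353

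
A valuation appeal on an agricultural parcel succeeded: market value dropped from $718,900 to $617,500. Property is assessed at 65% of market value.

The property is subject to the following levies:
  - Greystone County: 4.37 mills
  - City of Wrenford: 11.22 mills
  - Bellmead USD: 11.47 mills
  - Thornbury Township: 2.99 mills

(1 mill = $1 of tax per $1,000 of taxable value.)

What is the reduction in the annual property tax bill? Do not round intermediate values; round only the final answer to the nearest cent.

Old assessed value = $718,900 × 0.65 = $467,285
New assessed value = $617,500 × 0.65 = $401,375
Combined rate = 0.00437 + 0.01122 + 0.01147 + 0.00299 = 0.03005
Old tax = $467,285 × 0.03005 = $14,041.91425
New tax = $401,375 × 0.03005 = $12,061.31875
Reduction = $14,041.91425 − $12,061.31875 = $1,980.5955

$1,980.60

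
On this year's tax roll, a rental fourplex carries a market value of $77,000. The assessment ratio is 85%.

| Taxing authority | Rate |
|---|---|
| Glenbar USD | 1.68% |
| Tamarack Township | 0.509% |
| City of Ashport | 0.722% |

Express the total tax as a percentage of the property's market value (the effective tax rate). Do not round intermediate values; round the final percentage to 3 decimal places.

Assessed value = $77,000 × 0.85 = $65,450
Glenbar USD: $65,450 × 0.0168 = $1,099.56
Tamarack Township: $65,450 × 0.00509 = $333.1405
City of Ashport: $65,450 × 0.00722 = $472.549
Total tax = $1,905.2495
Effective rate = $1,905.2495 ÷ $77,000 = 2.474% of market value

2.474%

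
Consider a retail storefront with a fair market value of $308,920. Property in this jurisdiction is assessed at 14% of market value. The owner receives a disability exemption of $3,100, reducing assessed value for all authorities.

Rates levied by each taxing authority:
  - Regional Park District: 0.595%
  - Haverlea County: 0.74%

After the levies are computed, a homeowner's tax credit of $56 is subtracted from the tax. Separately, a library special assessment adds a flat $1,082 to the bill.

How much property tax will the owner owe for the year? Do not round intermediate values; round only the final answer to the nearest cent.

$1,561.99

Assessed value = $308,920 × 0.14 = $43,248.8
Taxable value = $43,248.8 − $3,100 = $40,148.8
Regional Park District: $40,148.8 × 0.00595 = $238.88536
Haverlea County: $40,148.8 × 0.0074 = $297.10112
Levies subtotal = $535.98648
After credit = $535.98648 − $56 = $479.98648
Total = $479.98648 + $1,082 = $1,561.98648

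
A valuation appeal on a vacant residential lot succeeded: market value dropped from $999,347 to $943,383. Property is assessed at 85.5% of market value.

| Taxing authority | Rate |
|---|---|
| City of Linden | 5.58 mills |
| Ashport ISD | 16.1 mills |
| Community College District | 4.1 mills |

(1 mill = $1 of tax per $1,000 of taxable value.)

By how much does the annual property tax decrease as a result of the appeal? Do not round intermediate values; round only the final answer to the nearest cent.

$1,233.55

Old assessed value = $999,347 × 0.855 = $854,441.685
New assessed value = $943,383 × 0.855 = $806,592.465
Combined rate = 0.00558 + 0.0161 + 0.0041 = 0.02578
Old tax = $854,441.685 × 0.02578 = $22,027.5066393
New tax = $806,592.465 × 0.02578 = $20,793.9537477
Reduction = $22,027.5066393 − $20,793.9537477 = $1,233.5528916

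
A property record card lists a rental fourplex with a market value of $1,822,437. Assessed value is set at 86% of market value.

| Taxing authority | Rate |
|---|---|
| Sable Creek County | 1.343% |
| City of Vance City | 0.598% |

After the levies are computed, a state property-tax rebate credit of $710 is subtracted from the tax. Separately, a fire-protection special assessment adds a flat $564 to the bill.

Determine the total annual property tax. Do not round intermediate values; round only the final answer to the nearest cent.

$30,275.21

Assessed value = $1,822,437 × 0.86 = $1,567,295.82
Sable Creek County: $1,567,295.82 × 0.01343 = $21,048.7828626
City of Vance City: $1,567,295.82 × 0.00598 = $9,372.4290036
Levies subtotal = $30,421.2118662
After credit = $30,421.2118662 − $710 = $29,711.2118662
Total = $29,711.2118662 + $564 = $30,275.2118662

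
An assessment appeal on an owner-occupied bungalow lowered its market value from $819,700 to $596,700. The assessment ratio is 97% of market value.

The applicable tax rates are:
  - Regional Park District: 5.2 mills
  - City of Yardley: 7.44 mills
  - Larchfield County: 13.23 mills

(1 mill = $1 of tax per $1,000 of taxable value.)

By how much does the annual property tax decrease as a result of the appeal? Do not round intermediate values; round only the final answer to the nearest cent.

$5,595.94

Old assessed value = $819,700 × 0.97 = $795,109
New assessed value = $596,700 × 0.97 = $578,799
Combined rate = 0.0052 + 0.00744 + 0.01323 = 0.02587
Old tax = $795,109 × 0.02587 = $20,569.46983
New tax = $578,799 × 0.02587 = $14,973.53013
Reduction = $20,569.46983 − $14,973.53013 = $5,595.9397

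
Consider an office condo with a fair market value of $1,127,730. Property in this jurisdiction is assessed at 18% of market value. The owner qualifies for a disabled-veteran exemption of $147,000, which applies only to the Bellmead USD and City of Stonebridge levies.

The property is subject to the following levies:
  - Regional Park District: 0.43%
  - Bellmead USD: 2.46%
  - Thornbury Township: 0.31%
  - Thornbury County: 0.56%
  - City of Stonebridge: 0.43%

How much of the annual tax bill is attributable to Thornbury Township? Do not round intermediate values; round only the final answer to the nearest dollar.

$629

Assessed value = $1,127,730 × 0.18 = $202,991.4
Thornbury Township taxable value = $202,991.4 (exemption does not apply)
Thornbury Township levy = $202,991.4 × 0.0031 = $629.27334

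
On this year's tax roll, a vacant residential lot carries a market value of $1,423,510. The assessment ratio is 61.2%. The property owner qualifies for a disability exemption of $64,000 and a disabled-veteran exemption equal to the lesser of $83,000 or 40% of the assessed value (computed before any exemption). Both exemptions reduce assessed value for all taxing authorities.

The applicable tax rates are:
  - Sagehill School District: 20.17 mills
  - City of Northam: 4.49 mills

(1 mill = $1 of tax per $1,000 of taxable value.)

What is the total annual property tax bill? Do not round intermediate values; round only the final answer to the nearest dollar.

Assessed value = $1,423,510 × 0.612 = $871,188.12
Disabled-veteran exemption = min($83,000, 40% × $871,188.12) = min($83,000, $348,475.248) = $83,000 (dollar cap binds)
Taxable value = $871,188.12 − $64,000 − $83,000 = $724,188.12
Sagehill School District: $724,188.12 × 0.02017 = $14,606.8743804
City of Northam: $724,188.12 × 0.00449 = $3,251.6046588
Total = $17,858.4790392

$17,858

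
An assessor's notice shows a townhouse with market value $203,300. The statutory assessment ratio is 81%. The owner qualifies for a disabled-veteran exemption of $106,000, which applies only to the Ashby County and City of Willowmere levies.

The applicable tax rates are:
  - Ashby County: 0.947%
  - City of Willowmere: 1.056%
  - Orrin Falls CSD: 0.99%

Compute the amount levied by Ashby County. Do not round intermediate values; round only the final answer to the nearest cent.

Assessed value = $203,300 × 0.81 = $164,673
Ashby County taxable value = $164,673 − $106,000 = $58,673
Ashby County levy = $58,673 × 0.00947 = $555.63331

$555.63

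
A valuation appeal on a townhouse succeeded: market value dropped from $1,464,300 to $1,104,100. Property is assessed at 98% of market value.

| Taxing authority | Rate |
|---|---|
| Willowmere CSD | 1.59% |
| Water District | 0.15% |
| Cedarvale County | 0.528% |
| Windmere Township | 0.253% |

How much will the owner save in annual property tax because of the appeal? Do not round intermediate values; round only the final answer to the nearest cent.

$8,899.03

Old assessed value = $1,464,300 × 0.98 = $1,435,014
New assessed value = $1,104,100 × 0.98 = $1,082,018
Combined rate = 0.0159 + 0.0015 + 0.00528 + 0.00253 = 0.02521
Old tax = $1,435,014 × 0.02521 = $36,176.70294
New tax = $1,082,018 × 0.02521 = $27,277.67378
Reduction = $36,176.70294 − $27,277.67378 = $8,899.02916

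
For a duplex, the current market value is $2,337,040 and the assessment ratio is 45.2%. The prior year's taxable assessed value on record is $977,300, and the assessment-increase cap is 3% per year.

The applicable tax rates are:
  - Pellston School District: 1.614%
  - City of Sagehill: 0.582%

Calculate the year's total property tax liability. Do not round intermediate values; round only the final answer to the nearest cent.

Uncapped assessed value = $2,337,040 × 0.452 = $1,056,342.08
Cap limit = $977,300 × 1.03 = $1,006,619
Taxable assessed value = min($1,056,342.08, $1,006,619) = $1,006,619 (cap binds)
Pellston School District: $1,006,619 × 0.01614 = $16,246.83066
City of Sagehill: $1,006,619 × 0.00582 = $5,858.52258
Total = $22,105.35324

$22,105.35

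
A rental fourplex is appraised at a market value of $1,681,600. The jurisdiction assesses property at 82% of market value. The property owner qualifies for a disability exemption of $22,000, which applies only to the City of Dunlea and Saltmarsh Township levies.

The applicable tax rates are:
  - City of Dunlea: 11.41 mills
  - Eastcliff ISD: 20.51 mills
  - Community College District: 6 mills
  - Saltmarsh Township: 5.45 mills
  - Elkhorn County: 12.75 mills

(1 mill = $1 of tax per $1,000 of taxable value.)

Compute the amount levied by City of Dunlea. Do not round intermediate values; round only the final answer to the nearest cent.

Assessed value = $1,681,600 × 0.82 = $1,378,912
City of Dunlea taxable value = $1,378,912 − $22,000 = $1,356,912
City of Dunlea levy = $1,356,912 × 0.01141 = $15,482.36592

$15,482.37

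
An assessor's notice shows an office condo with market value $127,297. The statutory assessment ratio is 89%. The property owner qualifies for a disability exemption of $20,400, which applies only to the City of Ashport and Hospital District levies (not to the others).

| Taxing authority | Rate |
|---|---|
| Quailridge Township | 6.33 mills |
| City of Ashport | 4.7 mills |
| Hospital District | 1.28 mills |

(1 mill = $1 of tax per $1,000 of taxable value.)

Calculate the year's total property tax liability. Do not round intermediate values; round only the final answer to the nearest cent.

Assessed value = $127,297 × 0.89 = $113,294.33
Quailridge Township: $113,294.33 × 0.00633 = $717.1531089
City of Ashport: ($113,294.33 − $20,400) × 0.0047 = $92,894.33 × 0.0047 = $436.603351
Hospital District: ($113,294.33 − $20,400) × 0.00128 = $92,894.33 × 0.00128 = $118.9047424
Total = $1,272.6612023

$1,272.66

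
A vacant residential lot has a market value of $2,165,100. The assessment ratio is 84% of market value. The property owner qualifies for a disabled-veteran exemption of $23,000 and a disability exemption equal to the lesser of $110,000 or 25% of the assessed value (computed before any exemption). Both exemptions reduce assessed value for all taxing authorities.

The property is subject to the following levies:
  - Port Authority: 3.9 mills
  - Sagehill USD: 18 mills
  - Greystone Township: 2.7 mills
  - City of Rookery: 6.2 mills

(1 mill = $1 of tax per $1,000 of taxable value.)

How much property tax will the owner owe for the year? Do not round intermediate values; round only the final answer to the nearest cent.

Assessed value = $2,165,100 × 0.84 = $1,818,684
Disability exemption = min($110,000, 25% × $1,818,684) = min($110,000, $454,671) = $110,000 (dollar cap binds)
Taxable value = $1,818,684 − $23,000 − $110,000 = $1,685,684
Port Authority: $1,685,684 × 0.0039 = $6,574.1676
Sagehill USD: $1,685,684 × 0.018 = $30,342.312
Greystone Township: $1,685,684 × 0.0027 = $4,551.3468
City of Rookery: $1,685,684 × 0.0062 = $10,451.2408
Total = $51,919.0672

$51,919.07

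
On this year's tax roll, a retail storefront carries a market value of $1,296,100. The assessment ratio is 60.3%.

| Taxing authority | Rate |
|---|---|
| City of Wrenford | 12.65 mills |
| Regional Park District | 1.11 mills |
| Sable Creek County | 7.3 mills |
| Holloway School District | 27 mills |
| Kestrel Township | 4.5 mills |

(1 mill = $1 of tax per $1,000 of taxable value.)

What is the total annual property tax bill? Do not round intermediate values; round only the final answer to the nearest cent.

$41,078.18

Assessed value = $1,296,100 × 0.603 = $781,548.3
City of Wrenford: $781,548.3 × 0.01265 = $9,886.585995
Regional Park District: $781,548.3 × 0.00111 = $867.518613
Sable Creek County: $781,548.3 × 0.0073 = $5,705.30259
Holloway School District: $781,548.3 × 0.027 = $21,101.8041
Kestrel Township: $781,548.3 × 0.0045 = $3,516.96735
Total = $9,886.585995 + $867.518613 + $5,705.30259 + $21,101.8041 + $3,516.96735 = $41,078.178648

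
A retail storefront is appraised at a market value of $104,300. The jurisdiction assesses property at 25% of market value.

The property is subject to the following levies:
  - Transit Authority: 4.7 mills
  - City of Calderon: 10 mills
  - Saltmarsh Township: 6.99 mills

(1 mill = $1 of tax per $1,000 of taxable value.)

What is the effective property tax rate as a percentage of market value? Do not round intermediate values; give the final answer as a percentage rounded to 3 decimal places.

0.542%

Assessed value = $104,300 × 0.25 = $26,075
Transit Authority: $26,075 × 0.0047 = $122.5525
City of Calderon: $26,075 × 0.01 = $260.75
Saltmarsh Township: $26,075 × 0.00699 = $182.26425
Total tax = $565.56675
Effective rate = $565.56675 ÷ $104,300 = 0.542% of market value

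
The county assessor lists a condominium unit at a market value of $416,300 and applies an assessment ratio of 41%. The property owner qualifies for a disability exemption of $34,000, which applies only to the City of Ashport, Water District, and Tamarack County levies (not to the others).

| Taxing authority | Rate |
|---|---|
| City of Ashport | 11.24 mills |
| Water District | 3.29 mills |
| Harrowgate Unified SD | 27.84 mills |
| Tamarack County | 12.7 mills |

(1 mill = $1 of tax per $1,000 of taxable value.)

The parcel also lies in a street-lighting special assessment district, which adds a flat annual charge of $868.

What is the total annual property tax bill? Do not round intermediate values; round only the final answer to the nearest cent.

$9,341.69

Assessed value = $416,300 × 0.41 = $170,683
City of Ashport: ($170,683 − $34,000) × 0.01124 = $136,683 × 0.01124 = $1,536.31692
Water District: ($170,683 − $34,000) × 0.00329 = $136,683 × 0.00329 = $449.68707
Harrowgate Unified SD: $170,683 × 0.02784 = $4,751.81472
Tamarack County: ($170,683 − $34,000) × 0.0127 = $136,683 × 0.0127 = $1,735.8741
Levies subtotal = $8,473.69281
Total = $8,473.69281 + $868 = $9,341.69281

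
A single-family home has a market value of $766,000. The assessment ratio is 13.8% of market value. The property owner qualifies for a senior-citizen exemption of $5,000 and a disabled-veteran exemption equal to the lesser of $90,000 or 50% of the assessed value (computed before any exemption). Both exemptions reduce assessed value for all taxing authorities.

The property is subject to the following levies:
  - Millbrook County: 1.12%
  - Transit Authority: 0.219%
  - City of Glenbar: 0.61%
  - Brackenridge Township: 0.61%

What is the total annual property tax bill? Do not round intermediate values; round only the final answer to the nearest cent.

$1,224.58

Assessed value = $766,000 × 0.138 = $105,708
Disabled-veteran exemption = min($90,000, 50% × $105,708) = min($90,000, $52,854) = $52,854 (percentage binds)
Taxable value = $105,708 − $5,000 − $52,854 = $47,854
Millbrook County: $47,854 × 0.0112 = $535.9648
Transit Authority: $47,854 × 0.00219 = $104.80026
City of Glenbar: $47,854 × 0.0061 = $291.9094
Brackenridge Township: $47,854 × 0.0061 = $291.9094
Total = $1,224.58386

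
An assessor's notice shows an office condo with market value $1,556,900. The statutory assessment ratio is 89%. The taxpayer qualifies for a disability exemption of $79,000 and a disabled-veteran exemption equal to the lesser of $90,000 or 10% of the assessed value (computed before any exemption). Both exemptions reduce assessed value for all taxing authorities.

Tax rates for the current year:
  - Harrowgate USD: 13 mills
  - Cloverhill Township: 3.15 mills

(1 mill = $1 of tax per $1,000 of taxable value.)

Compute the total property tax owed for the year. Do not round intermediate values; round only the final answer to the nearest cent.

$19,648.75

Assessed value = $1,556,900 × 0.89 = $1,385,641
Disabled-veteran exemption = min($90,000, 10% × $1,385,641) = min($90,000, $138,564.1) = $90,000 (dollar cap binds)
Taxable value = $1,385,641 − $79,000 − $90,000 = $1,216,641
Harrowgate USD: $1,216,641 × 0.013 = $15,816.333
Cloverhill Township: $1,216,641 × 0.00315 = $3,832.41915
Total = $19,648.75215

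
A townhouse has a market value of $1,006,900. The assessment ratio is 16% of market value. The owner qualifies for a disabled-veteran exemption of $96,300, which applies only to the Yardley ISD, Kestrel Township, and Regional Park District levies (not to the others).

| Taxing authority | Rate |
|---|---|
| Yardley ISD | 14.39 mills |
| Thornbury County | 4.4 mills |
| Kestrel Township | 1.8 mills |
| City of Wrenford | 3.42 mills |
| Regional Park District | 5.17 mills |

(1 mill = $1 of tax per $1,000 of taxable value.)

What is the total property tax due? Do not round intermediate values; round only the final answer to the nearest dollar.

$2,644

Assessed value = $1,006,900 × 0.16 = $161,104
Yardley ISD: ($161,104 − $96,300) × 0.01439 = $64,804 × 0.01439 = $932.52956
Thornbury County: $161,104 × 0.0044 = $708.8576
Kestrel Township: ($161,104 − $96,300) × 0.0018 = $64,804 × 0.0018 = $116.6472
City of Wrenford: $161,104 × 0.00342 = $550.97568
Regional Park District: ($161,104 − $96,300) × 0.00517 = $64,804 × 0.00517 = $335.03668
Total = $2,644.04672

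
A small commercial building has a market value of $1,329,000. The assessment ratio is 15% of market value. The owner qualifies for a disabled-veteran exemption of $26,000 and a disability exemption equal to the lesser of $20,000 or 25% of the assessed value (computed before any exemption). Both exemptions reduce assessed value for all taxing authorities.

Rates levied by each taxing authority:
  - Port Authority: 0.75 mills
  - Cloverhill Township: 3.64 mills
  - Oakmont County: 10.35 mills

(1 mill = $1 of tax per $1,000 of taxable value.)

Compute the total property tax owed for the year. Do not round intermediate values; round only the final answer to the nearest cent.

$2,260.38

Assessed value = $1,329,000 × 0.15 = $199,350
Disability exemption = min($20,000, 25% × $199,350) = min($20,000, $49,837.5) = $20,000 (dollar cap binds)
Taxable value = $199,350 − $26,000 − $20,000 = $153,350
Port Authority: $153,350 × 0.00075 = $115.0125
Cloverhill Township: $153,350 × 0.00364 = $558.194
Oakmont County: $153,350 × 0.01035 = $1,587.1725
Total = $2,260.379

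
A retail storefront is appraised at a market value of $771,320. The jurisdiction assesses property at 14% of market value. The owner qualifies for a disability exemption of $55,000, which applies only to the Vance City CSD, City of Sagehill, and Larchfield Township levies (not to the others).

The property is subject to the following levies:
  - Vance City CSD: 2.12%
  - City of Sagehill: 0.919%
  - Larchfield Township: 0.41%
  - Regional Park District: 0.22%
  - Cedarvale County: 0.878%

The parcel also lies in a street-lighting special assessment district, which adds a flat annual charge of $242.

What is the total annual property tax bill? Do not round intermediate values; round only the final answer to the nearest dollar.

$3,255

Assessed value = $771,320 × 0.14 = $107,984.8
Vance City CSD: ($107,984.8 − $55,000) × 0.0212 = $52,984.8 × 0.0212 = $1,123.27776
City of Sagehill: ($107,984.8 − $55,000) × 0.00919 = $52,984.8 × 0.00919 = $486.930312
Larchfield Township: ($107,984.8 − $55,000) × 0.0041 = $52,984.8 × 0.0041 = $217.23768
Regional Park District: $107,984.8 × 0.0022 = $237.56656
Cedarvale County: $107,984.8 × 0.00878 = $948.106544
Levies subtotal = $3,013.118856
Total = $3,013.118856 + $242 = $3,255.118856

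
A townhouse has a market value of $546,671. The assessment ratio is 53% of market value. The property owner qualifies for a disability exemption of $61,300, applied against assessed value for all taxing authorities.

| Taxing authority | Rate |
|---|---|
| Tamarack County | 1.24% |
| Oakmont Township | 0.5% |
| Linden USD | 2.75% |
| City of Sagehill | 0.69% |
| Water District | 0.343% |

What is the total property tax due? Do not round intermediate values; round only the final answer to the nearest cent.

Assessed value = $546,671 × 0.53 = $289,735.63
Taxable value = $289,735.63 − $61,300 = $228,435.63
Tamarack County: $228,435.63 × 0.0124 = $2,832.601812
Oakmont Township: $228,435.63 × 0.005 = $1,142.17815
Linden USD: $228,435.63 × 0.0275 = $6,281.979825
City of Sagehill: $228,435.63 × 0.0069 = $1,576.205847
Water District: $228,435.63 × 0.00343 = $783.5342109
Total = $2,832.601812 + $1,142.17815 + $6,281.979825 + $1,576.205847 + $783.5342109 = $12,616.4998449

$12,616.50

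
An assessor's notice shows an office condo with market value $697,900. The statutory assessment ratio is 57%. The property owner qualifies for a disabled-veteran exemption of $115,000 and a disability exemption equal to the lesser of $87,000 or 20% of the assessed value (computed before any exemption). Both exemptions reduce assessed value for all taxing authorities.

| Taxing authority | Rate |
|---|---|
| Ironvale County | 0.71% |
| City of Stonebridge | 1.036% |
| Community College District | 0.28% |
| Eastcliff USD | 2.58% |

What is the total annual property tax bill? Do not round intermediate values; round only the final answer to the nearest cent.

Assessed value = $697,900 × 0.57 = $397,803
Disability exemption = min($87,000, 20% × $397,803) = min($87,000, $79,560.6) = $79,560.6 (percentage binds)
Taxable value = $397,803 − $115,000 − $79,560.6 = $203,242.4
Ironvale County: $203,242.4 × 0.0071 = $1,443.02104
City of Stonebridge: $203,242.4 × 0.01036 = $2,105.591264
Community College District: $203,242.4 × 0.0028 = $569.07872
Eastcliff USD: $203,242.4 × 0.0258 = $5,243.65392
Total = $9,361.344944

$9,361.34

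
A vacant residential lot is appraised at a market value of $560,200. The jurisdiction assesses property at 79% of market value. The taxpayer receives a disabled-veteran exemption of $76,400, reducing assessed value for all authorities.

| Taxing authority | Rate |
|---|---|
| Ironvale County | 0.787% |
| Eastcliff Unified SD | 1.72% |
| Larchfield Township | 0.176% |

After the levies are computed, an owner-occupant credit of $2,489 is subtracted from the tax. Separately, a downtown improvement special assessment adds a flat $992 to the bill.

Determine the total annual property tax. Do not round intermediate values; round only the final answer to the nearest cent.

$8,327.02

Assessed value = $560,200 × 0.79 = $442,558
Taxable value = $442,558 − $76,400 = $366,158
Ironvale County: $366,158 × 0.00787 = $2,881.66346
Eastcliff Unified SD: $366,158 × 0.0172 = $6,297.9176
Larchfield Township: $366,158 × 0.00176 = $644.43808
Levies subtotal = $9,824.01914
After credit = $9,824.01914 − $2,489 = $7,335.01914
Total = $7,335.01914 + $992 = $8,327.01914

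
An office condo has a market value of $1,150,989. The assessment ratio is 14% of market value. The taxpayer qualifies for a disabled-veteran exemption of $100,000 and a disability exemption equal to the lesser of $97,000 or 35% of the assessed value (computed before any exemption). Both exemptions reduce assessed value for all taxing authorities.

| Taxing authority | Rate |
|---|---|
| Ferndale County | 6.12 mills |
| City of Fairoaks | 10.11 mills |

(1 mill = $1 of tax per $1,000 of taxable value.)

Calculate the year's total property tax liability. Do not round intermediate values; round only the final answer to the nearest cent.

Assessed value = $1,150,989 × 0.14 = $161,138.46
Disability exemption = min($97,000, 35% × $161,138.46) = min($97,000, $56,398.461) = $56,398.461 (percentage binds)
Taxable value = $161,138.46 − $100,000 − $56,398.461 = $4,739.999
Ferndale County: $4,739.999 × 0.00612 = $29.00879388
City of Fairoaks: $4,739.999 × 0.01011 = $47.92138989
Total = $76.93018377

$76.93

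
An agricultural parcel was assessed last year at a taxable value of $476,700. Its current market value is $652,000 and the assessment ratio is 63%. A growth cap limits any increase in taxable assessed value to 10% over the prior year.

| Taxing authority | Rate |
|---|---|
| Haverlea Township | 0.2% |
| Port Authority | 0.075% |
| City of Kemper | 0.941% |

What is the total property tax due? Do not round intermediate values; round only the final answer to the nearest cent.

$4,994.84

Uncapped assessed value = $652,000 × 0.63 = $410,760
Cap limit = $476,700 × 1.1 = $524,370
Taxable assessed value = min($410,760, $524,370) = $410,760 (cap does not bind)
Haverlea Township: $410,760 × 0.002 = $821.52
Port Authority: $410,760 × 0.00075 = $308.07
City of Kemper: $410,760 × 0.00941 = $3,865.2516
Total = $4,994.8416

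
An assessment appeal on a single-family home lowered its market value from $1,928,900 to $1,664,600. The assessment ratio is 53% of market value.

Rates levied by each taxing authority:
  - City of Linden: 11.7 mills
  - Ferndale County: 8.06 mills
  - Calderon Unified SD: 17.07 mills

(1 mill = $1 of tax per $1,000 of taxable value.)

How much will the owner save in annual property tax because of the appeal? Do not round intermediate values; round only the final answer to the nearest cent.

$5,159.11

Old assessed value = $1,928,900 × 0.53 = $1,022,317
New assessed value = $1,664,600 × 0.53 = $882,238
Combined rate = 0.0117 + 0.00806 + 0.01707 = 0.03683
Old tax = $1,022,317 × 0.03683 = $37,651.93511
New tax = $882,238 × 0.03683 = $32,492.82554
Reduction = $37,651.93511 − $32,492.82554 = $5,159.10957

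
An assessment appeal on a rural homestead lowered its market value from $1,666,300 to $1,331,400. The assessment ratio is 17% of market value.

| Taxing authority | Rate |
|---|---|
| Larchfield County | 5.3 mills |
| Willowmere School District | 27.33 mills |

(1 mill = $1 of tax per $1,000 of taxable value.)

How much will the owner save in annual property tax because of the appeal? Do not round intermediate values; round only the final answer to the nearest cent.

Old assessed value = $1,666,300 × 0.17 = $283,271
New assessed value = $1,331,400 × 0.17 = $226,338
Combined rate = 0.0053 + 0.02733 = 0.03263
Old tax = $283,271 × 0.03263 = $9,243.13273
New tax = $226,338 × 0.03263 = $7,385.40894
Reduction = $9,243.13273 − $7,385.40894 = $1,857.72379

$1,857.72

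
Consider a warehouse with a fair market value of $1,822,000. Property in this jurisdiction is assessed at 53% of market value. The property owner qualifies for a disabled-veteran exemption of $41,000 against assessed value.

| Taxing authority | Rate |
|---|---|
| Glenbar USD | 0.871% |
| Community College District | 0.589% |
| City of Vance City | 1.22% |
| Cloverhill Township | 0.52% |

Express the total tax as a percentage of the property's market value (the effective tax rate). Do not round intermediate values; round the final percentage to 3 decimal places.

Assessed value = $1,822,000 × 0.53 = $965,660
Taxable value = $965,660 − $41,000 = $924,660
Glenbar USD: $924,660 × 0.00871 = $8,053.7886
Community College District: $924,660 × 0.00589 = $5,446.2474
City of Vance City: $924,660 × 0.0122 = $11,280.852
Cloverhill Township: $924,660 × 0.0052 = $4,808.232
Total tax = $29,589.12
Effective rate = $29,589.12 ÷ $1,822,000 = 1.624% of market value

1.624%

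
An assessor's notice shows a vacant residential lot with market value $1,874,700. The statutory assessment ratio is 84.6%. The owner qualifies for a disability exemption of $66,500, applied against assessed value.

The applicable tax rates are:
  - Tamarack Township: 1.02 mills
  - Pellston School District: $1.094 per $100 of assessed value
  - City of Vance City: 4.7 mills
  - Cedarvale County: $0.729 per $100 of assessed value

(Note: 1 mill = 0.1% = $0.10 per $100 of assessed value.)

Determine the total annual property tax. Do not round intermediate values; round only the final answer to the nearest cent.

$36,391.93

Assessed value = $1,874,700 × 0.846 = $1,585,996.2
Taxable value = $1,585,996.2 − $66,500 = $1,519,496.2
Tamarack Township: $1,519,496.2 × 0.00102 = $1,549.886124
Pellston School District: $1,519,496.2 × 0.01094 = $16,623.288428
City of Vance City: $1,519,496.2 × 0.0047 = $7,141.63214
Cedarvale County: $1,519,496.2 × 0.00729 = $11,077.127298
Total = $36,391.93399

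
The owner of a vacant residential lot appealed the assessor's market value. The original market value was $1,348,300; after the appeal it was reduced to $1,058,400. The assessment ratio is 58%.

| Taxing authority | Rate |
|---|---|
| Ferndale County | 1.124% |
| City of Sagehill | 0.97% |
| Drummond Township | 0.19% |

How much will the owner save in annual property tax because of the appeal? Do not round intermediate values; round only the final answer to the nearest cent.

Old assessed value = $1,348,300 × 0.58 = $782,014
New assessed value = $1,058,400 × 0.58 = $613,872
Combined rate = 0.01124 + 0.0097 + 0.0019 = 0.02284
Old tax = $782,014 × 0.02284 = $17,861.19976
New tax = $613,872 × 0.02284 = $14,020.83648
Reduction = $17,861.19976 − $14,020.83648 = $3,840.36328

$3,840.36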